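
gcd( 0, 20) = 20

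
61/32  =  61/32=1.91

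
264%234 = 30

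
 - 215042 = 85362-300404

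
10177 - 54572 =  - 44395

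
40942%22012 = 18930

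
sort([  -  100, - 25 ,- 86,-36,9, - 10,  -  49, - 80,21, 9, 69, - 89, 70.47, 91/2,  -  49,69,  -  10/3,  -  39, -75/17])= [ - 100,-89, - 86, - 80, - 49,  -  49, -39, -36 , - 25, - 10, - 75/17, - 10/3 , 9, 9 , 21, 91/2, 69, 69,70.47] 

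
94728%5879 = 664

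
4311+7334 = 11645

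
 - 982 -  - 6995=6013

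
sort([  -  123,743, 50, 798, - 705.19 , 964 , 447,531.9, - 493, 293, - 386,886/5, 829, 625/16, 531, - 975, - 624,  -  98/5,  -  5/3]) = [ - 975,-705.19, - 624, - 493,-386, - 123,-98/5,-5/3, 625/16, 50, 886/5,293, 447,531 , 531.9, 743,798,829, 964]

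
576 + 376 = 952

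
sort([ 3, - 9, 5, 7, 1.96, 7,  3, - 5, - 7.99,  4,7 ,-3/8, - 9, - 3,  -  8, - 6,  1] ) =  [ - 9, - 9, - 8, - 7.99, - 6, - 5,-3, - 3/8, 1, 1.96,3,  3, 4, 5, 7,  7,  7] 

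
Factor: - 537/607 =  - 3^1 * 179^1 * 607^(-1) 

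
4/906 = 2/453= 0.00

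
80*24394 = 1951520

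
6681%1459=845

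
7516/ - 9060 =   -  1 + 386/2265 = -0.83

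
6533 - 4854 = 1679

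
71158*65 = 4625270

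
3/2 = 1+1/2 = 1.50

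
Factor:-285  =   - 3^1 * 5^1*19^1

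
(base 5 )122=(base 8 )45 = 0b100101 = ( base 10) 37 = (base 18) 21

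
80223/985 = 81 + 438/985 = 81.44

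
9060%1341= 1014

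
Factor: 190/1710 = 1/9 = 3^( - 2) 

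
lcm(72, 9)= 72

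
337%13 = 12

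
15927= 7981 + 7946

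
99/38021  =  99/38021 = 0.00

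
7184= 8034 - 850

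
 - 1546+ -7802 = -9348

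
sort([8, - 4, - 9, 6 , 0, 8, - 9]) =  [  -  9, - 9 ,  -  4,  0,6 , 8,  8 ] 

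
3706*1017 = 3769002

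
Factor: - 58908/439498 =  -  2^1*3^1*4909^1*219749^( - 1 ) = - 29454/219749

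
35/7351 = 35/7351 = 0.00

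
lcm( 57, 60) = 1140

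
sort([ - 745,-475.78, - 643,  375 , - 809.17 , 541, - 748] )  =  [ - 809.17, - 748,-745, - 643,-475.78, 375 , 541]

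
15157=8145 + 7012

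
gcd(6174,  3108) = 42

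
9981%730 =491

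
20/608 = 5/152 = 0.03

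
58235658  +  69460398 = 127696056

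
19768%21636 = 19768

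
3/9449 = 3/9449 = 0.00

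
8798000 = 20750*424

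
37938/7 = 5419 + 5/7  =  5419.71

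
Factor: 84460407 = 3^1*1471^1*19139^1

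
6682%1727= 1501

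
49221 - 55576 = - 6355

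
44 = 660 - 616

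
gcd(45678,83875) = 1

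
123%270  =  123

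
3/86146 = 3/86146 = 0.00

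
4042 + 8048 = 12090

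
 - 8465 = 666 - 9131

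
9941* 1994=19822354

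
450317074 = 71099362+379217712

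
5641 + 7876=13517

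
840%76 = 4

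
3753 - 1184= 2569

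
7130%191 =63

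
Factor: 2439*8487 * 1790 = 37052629470 =2^1*3^4*5^1*23^1 *41^1*179^1*271^1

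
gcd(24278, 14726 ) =398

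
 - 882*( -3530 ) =3113460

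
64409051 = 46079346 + 18329705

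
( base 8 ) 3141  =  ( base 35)1BN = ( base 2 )11001100001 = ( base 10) 1633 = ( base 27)26d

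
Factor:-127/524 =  - 2^( - 2)*127^1* 131^ ( - 1 ) 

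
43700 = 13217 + 30483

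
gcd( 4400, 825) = 275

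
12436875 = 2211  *5625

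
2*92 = 184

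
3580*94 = 336520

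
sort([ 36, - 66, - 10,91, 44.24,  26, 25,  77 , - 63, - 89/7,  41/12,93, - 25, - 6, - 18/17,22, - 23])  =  [ - 66, - 63 ,- 25, - 23, - 89/7 , - 10, - 6, - 18/17, 41/12, 22, 25,26, 36,44.24,77, 91, 93] 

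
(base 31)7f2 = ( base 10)7194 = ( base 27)9NC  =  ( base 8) 16032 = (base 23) DDI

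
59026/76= 29513/38 = 776.66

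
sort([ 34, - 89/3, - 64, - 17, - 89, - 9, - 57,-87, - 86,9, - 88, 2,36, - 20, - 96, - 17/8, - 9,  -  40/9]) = [ - 96,-89 , - 88,  -  87, - 86, - 64, - 57, - 89/3, - 20, - 17,-9, - 9  , - 40/9, - 17/8,2, 9, 34,36] 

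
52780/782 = 26390/391 = 67.49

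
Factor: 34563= 3^1*41^1*281^1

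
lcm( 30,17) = 510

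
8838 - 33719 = -24881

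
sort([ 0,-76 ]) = [ -76, 0]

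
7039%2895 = 1249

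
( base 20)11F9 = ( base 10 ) 8709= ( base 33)7WU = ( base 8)21005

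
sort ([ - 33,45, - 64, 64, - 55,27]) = [ - 64,-55 , - 33,27,45, 64]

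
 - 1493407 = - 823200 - 670207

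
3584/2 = 1792  =  1792.00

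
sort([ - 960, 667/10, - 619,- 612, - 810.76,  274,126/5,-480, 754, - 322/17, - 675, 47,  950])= [-960,-810.76, - 675,-619,- 612, - 480, - 322/17,  126/5, 47, 667/10, 274, 754, 950 ] 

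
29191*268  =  7823188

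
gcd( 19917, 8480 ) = 1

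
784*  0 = 0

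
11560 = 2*5780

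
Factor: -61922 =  - 2^1*7^1*4423^1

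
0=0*7673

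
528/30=88/5 = 17.60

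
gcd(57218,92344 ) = 14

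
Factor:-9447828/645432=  - 787319/53786= - 2^( - 1 )*13^1 * 71^1* 853^1*26893^( - 1)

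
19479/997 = 19  +  536/997 = 19.54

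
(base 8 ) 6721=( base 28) 4E9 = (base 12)2069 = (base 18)ag9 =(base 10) 3537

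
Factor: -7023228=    - 2^2 * 3^1*585269^1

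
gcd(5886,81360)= 18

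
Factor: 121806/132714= 67^1*73^ (-1 )  =  67/73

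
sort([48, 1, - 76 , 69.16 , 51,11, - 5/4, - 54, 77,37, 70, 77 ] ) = [ - 76, - 54, - 5/4 , 1, 11, 37, 48, 51, 69.16,70,77, 77]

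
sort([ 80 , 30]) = [ 30,80 ] 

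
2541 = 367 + 2174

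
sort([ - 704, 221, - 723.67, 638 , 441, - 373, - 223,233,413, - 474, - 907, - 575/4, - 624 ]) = [ - 907, - 723.67,-704,-624, - 474 , - 373, - 223, - 575/4,221,233,413,441,638] 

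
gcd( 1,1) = 1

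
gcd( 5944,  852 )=4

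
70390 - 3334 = 67056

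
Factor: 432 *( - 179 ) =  - 77328 = -  2^4 * 3^3*179^1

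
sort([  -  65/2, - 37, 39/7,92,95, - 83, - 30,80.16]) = [  -  83,  -  37,-65/2, - 30,39/7, 80.16,92,95 ]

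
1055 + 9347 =10402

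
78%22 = 12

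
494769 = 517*957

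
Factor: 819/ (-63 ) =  - 13 = -13^1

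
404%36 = 8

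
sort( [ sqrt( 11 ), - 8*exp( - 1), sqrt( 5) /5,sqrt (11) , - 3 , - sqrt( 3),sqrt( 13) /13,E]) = [ - 3, - 8*exp(-1), - sqrt (3),  sqrt(13 )/13,  sqrt( 5 ) /5, E,sqrt(11) , sqrt (11)]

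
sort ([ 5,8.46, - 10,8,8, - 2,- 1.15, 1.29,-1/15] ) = [-10, - 2, - 1.15,  -  1/15, 1.29, 5,8, 8,8.46 ]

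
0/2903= 0 = 0.00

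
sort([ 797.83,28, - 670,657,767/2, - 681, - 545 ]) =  [ - 681, - 670, - 545,  28, 767/2, 657,797.83]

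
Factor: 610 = 2^1* 5^1*61^1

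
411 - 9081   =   - 8670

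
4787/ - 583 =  - 4787/583 = -8.21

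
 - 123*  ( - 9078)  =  1116594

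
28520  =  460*62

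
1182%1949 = 1182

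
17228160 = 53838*320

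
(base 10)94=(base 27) 3D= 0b1011110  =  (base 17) 59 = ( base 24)3M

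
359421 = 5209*69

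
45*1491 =67095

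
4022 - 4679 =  - 657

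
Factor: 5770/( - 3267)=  - 2^1*3^( - 3)*5^1*11^( - 2)*577^1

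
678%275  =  128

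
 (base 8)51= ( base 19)23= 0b101001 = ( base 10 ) 41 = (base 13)32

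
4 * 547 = 2188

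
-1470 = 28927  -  30397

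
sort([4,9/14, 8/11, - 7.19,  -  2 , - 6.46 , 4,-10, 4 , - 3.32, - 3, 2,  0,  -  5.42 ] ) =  [ - 10,-7.19, - 6.46, - 5.42,-3.32, - 3, - 2,0,9/14, 8/11, 2,4  ,  4,  4]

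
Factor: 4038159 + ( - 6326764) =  - 5^1*11^1*41611^1 = - 2288605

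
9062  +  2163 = 11225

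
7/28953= 7/28953 = 0.00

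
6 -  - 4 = 10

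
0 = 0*410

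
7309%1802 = 101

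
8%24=8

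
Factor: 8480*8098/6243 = 2^6*3^( - 1)*5^1 * 53^1*2081^(  -  1 )*4049^1 = 68671040/6243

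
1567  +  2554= 4121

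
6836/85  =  6836/85 = 80.42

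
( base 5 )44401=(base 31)371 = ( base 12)1965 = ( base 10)3101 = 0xC1D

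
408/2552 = 51/319 = 0.16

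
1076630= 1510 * 713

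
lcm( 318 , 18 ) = 954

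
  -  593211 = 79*( - 7509)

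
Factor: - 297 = -3^3*11^1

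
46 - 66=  - 20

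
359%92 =83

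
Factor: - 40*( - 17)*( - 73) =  - 49640 = - 2^3 * 5^1 * 17^1* 73^1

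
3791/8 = 473  +  7/8=473.88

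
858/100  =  429/50 = 8.58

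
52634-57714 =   -  5080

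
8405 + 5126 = 13531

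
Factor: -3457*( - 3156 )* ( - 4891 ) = -53362238172 = - 2^2 * 3^1*67^1*73^1 * 263^1* 3457^1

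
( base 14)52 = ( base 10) 72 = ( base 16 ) 48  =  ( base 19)3f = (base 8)110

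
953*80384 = 76605952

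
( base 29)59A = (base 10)4476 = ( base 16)117c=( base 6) 32420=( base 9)6123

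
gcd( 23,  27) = 1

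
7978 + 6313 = 14291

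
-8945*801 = - 7164945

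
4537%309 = 211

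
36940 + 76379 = 113319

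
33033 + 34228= 67261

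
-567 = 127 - 694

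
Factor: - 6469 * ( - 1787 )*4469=41^1*109^1*1787^1*6469^1= 51662100307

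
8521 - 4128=4393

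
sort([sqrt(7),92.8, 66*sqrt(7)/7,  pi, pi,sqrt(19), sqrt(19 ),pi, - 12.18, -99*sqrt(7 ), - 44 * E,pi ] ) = [ - 99 * sqrt( 7),-44 * E, - 12.18,sqrt(7 ),pi,  pi,pi,pi,  sqrt (19 ), sqrt( 19) , 66*sqrt( 7) /7, 92.8]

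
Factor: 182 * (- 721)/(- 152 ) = 65611/76 = 2^(-2 ) * 7^2* 13^1 * 19^(-1 )*103^1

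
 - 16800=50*(- 336 )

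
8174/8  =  1021 +3/4 = 1021.75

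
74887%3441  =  2626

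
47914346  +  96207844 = 144122190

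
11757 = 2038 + 9719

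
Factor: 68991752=2^3*8623969^1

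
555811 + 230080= 785891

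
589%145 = 9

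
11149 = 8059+3090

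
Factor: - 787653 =-3^2*87517^1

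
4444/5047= 4444/5047 = 0.88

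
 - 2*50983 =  - 101966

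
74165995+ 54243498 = 128409493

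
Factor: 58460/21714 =2^1*3^( - 1 )*5^1*7^(  -  1)*11^( - 1)*37^1*47^( - 1)*79^1 = 29230/10857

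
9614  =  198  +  9416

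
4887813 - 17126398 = - 12238585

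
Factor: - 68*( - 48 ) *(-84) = -2^8 * 3^2*7^1*17^1= - 274176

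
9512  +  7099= 16611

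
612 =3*204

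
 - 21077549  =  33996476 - 55074025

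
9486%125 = 111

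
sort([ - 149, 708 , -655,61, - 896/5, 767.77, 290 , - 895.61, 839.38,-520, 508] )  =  [  -  895.61, - 655, - 520,-896/5,-149,  61,  290 , 508, 708, 767.77,  839.38]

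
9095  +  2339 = 11434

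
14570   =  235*62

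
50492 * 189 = 9542988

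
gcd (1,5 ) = 1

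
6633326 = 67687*98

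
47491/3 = 15830+1/3 = 15830.33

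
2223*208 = 462384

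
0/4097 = 0  =  0.00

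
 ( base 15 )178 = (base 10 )338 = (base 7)662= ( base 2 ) 101010010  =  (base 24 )e2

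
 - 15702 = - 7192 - 8510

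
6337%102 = 13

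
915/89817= 305/29939=0.01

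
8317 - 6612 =1705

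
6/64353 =2/21451 = 0.00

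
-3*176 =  - 528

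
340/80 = 17/4=4.25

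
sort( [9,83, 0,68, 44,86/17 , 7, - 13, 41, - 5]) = [-13 , - 5,  0,86/17,  7, 9,  41,44, 68,  83]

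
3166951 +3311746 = 6478697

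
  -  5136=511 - 5647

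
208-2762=-2554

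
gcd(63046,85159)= 1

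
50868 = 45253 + 5615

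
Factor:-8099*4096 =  - 33173504 = - 2^12*7^1*13^1 * 89^1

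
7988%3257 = 1474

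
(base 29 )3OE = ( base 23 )62D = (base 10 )3233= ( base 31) 3B9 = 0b110010100001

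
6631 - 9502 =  - 2871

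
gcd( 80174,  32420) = 2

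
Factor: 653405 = 5^1*130681^1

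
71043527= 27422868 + 43620659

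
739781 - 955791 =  - 216010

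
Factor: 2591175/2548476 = 863725/849492 = 2^( - 2)*3^( - 2)*5^2*7^( - 1)*3371^( - 1)*  34549^1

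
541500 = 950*570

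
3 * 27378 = 82134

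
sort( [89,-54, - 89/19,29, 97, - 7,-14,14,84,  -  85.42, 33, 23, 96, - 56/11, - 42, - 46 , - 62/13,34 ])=[ -85.42, - 54 , - 46, - 42,-14, - 7, - 56/11 , - 62/13, - 89/19,14, 23, 29,  33, 34 , 84, 89 , 96, 97 ] 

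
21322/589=36 + 118/589=36.20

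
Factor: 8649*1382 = 2^1*3^2*31^2*691^1 = 11952918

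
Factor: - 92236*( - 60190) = 2^3*5^1*13^1*463^1*23059^1 = 5551684840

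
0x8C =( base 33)48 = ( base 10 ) 140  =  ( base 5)1030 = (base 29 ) 4O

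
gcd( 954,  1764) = 18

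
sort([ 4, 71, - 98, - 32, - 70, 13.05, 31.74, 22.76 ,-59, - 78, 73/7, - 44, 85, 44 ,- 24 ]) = [ - 98,-78, - 70,-59,  -  44, - 32 , - 24,4, 73/7,13.05, 22.76,31.74,44, 71, 85]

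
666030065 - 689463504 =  - 23433439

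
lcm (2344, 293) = 2344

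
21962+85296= 107258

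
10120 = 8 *1265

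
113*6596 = 745348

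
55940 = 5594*10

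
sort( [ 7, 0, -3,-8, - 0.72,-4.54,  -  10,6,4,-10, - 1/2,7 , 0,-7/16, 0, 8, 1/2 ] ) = [ - 10,-10,-8,  -  4.54, - 3,- 0.72,-1/2,-7/16, 0, 0,0 , 1/2,4, 6,  7 , 7, 8 ] 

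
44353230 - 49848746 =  - 5495516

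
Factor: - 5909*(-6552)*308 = 11924456544= 2^5*3^2*7^2*  11^1*13^1*19^1*311^1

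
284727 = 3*94909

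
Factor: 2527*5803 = 14664181 = 7^2*19^2*829^1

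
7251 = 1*7251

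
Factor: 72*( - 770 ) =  - 55440 = - 2^4*3^2*5^1*7^1*11^1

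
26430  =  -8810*(-3) 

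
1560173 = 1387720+172453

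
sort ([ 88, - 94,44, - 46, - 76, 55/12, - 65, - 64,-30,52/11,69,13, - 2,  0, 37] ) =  [ - 94,  -  76 , - 65, - 64, - 46 , - 30, - 2,  0, 55/12, 52/11, 13 , 37, 44,69,  88] 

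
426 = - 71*( - 6 )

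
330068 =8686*38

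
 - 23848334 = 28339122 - 52187456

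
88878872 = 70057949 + 18820923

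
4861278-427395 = 4433883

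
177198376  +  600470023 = 777668399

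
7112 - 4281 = 2831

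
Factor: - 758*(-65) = 49270 = 2^1*5^1*13^1*379^1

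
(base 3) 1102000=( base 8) 2002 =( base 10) 1026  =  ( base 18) 330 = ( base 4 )100002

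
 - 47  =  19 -66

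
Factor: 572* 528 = 302016 = 2^6*3^1*11^2* 13^1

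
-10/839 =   -  10/839 = -  0.01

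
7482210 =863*8670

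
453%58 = 47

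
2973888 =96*30978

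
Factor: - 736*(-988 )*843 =613002624 =2^7 * 3^1*13^1 * 19^1 * 23^1*  281^1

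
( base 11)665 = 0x31d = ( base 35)mr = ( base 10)797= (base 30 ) QH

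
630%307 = 16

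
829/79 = 829/79  =  10.49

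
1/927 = 1/927 = 0.00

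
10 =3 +7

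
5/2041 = 5/2041 = 0.00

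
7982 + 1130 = 9112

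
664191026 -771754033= - 107563007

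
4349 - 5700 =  - 1351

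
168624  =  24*7026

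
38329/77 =497 + 60/77 = 497.78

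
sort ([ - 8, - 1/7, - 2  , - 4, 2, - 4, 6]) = [  -  8, - 4,-4, - 2,-1/7  ,  2 , 6]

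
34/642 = 17/321 = 0.05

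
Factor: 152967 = 3^1*50989^1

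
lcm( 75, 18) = 450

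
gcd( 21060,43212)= 156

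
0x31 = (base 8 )61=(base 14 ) 37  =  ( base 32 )1h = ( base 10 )49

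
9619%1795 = 644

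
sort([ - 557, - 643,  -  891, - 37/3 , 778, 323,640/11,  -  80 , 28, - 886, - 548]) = [ - 891, - 886, - 643, - 557, - 548, - 80, - 37/3, 28, 640/11,323,778 ]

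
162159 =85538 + 76621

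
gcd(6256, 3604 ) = 68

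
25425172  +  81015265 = 106440437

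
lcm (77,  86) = 6622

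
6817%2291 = 2235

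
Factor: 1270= 2^1 * 5^1 * 127^1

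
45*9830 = 442350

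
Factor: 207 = 3^2*23^1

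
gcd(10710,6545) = 595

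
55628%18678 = 18272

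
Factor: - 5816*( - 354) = 2^4*3^1*59^1 *727^1 = 2058864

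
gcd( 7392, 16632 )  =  1848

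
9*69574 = 626166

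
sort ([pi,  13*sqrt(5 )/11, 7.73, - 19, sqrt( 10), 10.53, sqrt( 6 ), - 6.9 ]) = [ - 19, - 6.9, sqrt( 6), 13*sqrt(5) /11 , pi , sqrt( 10 ),7.73,  10.53 ]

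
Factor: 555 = 3^1* 5^1 * 37^1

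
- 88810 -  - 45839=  - 42971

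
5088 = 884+4204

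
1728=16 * 108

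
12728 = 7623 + 5105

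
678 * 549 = 372222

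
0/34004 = 0 =0.00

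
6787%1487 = 839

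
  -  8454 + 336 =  - 8118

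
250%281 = 250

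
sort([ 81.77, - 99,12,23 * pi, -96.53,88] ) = [ - 99, - 96.53,12,23*pi,81.77, 88 ] 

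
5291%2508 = 275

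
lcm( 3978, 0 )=0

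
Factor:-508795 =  - 5^1*7^1*14537^1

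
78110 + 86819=164929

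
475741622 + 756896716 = 1232638338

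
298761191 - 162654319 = 136106872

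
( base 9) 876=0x2cd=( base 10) 717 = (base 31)n4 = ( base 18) 23F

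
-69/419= - 1+ 350/419  =  -  0.16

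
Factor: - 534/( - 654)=89/109 = 89^1*109^(-1)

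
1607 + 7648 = 9255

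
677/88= 7 + 61/88=7.69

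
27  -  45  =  - 18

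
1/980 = 1/980 = 0.00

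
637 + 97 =734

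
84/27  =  28/9 = 3.11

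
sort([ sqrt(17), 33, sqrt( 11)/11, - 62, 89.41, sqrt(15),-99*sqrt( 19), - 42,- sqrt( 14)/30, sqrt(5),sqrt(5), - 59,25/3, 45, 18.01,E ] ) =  [ - 99*sqrt(19 ), - 62, - 59,  -  42, - sqrt( 14)/30,sqrt ( 11)/11, sqrt( 5 ), sqrt( 5), E, sqrt(15), sqrt(17 ), 25/3, 18.01, 33,  45, 89.41]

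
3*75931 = 227793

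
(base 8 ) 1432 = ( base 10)794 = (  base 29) rb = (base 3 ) 1002102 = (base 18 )282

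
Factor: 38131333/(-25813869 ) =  - 3^( - 1)*31^1*977^1 *1259^1 *8604623^( - 1)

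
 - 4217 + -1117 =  - 5334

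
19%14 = 5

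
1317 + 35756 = 37073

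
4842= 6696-1854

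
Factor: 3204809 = 3204809^1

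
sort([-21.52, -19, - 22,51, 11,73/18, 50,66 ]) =[ - 22, - 21.52, - 19,  73/18, 11, 50, 51 , 66]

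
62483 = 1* 62483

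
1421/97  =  14 + 63/97=14.65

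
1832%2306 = 1832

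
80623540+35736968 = 116360508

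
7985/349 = 7985/349 = 22.88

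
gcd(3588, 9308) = 52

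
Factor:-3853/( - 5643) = 3^( - 3 )*11^( - 1)*19^( - 1 )*3853^1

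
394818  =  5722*69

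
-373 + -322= - 695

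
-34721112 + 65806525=31085413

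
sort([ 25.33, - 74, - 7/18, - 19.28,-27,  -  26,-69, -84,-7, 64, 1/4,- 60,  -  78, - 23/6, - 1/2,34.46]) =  [ - 84, - 78, - 74, - 69, - 60,-27,-26,-19.28,-7,  -  23/6, - 1/2, - 7/18,1/4,25.33,  34.46, 64 ]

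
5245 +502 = 5747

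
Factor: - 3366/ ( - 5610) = 3^1 * 5^( - 1)  =  3/5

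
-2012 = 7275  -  9287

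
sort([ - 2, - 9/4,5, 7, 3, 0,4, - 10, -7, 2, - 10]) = [ -10, - 10, - 7,-9/4, -2,0, 2, 3, 4, 5,7]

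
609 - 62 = 547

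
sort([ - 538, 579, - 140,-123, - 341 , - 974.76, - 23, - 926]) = [-974.76, - 926 , - 538 , - 341, - 140, - 123, - 23,579]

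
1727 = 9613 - 7886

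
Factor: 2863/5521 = 7^1*409^1*5521^( - 1)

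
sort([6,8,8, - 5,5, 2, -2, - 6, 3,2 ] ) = [ - 6, - 5, - 2, 2,2, 3,5,6,8,8]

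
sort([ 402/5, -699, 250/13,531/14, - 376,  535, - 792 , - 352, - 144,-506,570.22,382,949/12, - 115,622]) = [-792, - 699,- 506, - 376, - 352, - 144, - 115,250/13,531/14,949/12,  402/5,  382,535,570.22,622]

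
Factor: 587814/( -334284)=-313/178=-2^( - 1 ) *89^ ( - 1)*313^1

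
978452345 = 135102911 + 843349434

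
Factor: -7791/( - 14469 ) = 7/13   =  7^1 * 13^( - 1)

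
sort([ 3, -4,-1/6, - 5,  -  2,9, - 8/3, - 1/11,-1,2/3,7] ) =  [  -  5,  -  4,-8/3, -2, -1,  -  1/6, -1/11 , 2/3,3,7,9]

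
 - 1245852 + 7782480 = 6536628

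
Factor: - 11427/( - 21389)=3^1 * 13^1*73^( - 1) = 39/73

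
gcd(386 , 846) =2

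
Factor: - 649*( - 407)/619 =11^2*37^1* 59^1*619^( - 1)  =  264143/619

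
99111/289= 99111/289 = 342.94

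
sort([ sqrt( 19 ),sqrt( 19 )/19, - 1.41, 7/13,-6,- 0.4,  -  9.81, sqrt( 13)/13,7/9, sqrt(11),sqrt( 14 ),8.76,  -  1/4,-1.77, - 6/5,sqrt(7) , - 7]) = [ - 9.81, - 7, - 6, - 1.77,-1.41, - 6/5, - 0.4, - 1/4,  sqrt(19 )/19,sqrt( 13)/13,7/13, 7/9,sqrt(7 ),sqrt( 11),sqrt(14 ), sqrt(19 ),8.76 ]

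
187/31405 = 17/2855= 0.01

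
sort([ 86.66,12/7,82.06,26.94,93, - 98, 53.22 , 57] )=[ - 98,  12/7, 26.94,53.22,57, 82.06 , 86.66 , 93 ]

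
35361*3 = 106083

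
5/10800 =1/2160= 0.00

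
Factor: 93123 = 3^3*3449^1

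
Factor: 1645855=5^1*17^3*67^1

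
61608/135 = 456 + 16/45 = 456.36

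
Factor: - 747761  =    -  7^1 * 106823^1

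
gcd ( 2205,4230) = 45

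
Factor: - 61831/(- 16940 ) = 73/20 = 2^( - 2)*5^( - 1)*73^1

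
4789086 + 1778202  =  6567288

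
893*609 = 543837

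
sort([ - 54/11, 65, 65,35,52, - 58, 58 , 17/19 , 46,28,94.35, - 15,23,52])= [ - 58, - 15, - 54/11, 17/19,23  ,  28, 35, 46,52, 52,58,65,65,94.35 ]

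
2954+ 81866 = 84820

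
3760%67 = 8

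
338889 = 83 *4083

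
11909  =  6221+5688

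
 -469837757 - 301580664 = - 771418421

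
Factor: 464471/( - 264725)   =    -  5^( - 2) * 7^2*9479^1*10589^( - 1) 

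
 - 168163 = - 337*499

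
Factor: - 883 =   -  883^1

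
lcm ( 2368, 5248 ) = 194176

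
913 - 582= 331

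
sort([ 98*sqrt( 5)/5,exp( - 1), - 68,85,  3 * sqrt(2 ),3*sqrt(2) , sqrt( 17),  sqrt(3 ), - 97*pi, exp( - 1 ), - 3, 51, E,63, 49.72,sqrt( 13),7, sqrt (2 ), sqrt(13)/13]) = [ - 97*pi , - 68, - 3,  sqrt( 13 ) /13,exp (-1), exp( - 1),sqrt( 2),sqrt( 3 ), E, sqrt( 13),sqrt( 17),3*sqrt( 2),3*sqrt( 2),7 , 98 * sqrt( 5)/5,49.72,51,63,  85]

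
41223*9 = 371007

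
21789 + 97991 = 119780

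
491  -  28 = 463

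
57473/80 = 718+33/80 = 718.41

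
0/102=0 = 0.00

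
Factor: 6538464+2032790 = 8571254= 2^1*4285627^1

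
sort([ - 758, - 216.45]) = [ - 758,  -  216.45 ] 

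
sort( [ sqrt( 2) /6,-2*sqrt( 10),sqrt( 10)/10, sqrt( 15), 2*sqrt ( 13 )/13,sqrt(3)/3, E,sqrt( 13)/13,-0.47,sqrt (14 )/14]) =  [-2*sqrt(10), - 0.47, sqrt( 2 )/6,sqrt ( 14)/14,sqrt( 13) /13, sqrt( 10) /10,2*sqrt( 13 )/13 , sqrt( 3 ) /3, E, sqrt(15 )]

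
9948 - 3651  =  6297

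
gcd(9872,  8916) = 4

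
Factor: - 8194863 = - 3^1 * 2731621^1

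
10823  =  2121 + 8702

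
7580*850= 6443000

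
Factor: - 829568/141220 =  - 207392/35305 = - 2^5 * 5^ ( - 1 )*23^( - 1 )*307^(-1 )*6481^1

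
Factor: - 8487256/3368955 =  - 2^3*3^( - 1)*5^(- 1 )*29^1*79^( - 1) * 2843^( - 1)*36583^1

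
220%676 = 220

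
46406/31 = 1496+30/31 = 1496.97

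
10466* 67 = 701222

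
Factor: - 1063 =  -1063^1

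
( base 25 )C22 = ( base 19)11H9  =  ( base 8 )16600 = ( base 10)7552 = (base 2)1110110000000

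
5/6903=5/6903 = 0.00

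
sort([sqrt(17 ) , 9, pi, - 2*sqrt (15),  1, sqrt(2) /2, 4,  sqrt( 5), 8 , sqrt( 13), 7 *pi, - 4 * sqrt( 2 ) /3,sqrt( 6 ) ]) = [ - 2*sqrt( 15), - 4*sqrt( 2)/3, sqrt(2 ) /2,1,sqrt(5 ) , sqrt( 6), pi,sqrt(13),4, sqrt(17 ), 8,  9, 7*pi]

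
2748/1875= 1 + 291/625 = 1.47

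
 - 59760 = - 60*996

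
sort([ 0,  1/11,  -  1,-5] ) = [ - 5, - 1, 0,1/11 ] 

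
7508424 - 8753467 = -1245043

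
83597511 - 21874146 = 61723365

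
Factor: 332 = 2^2*83^1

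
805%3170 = 805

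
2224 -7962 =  -5738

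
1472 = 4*368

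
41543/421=41543/421 = 98.68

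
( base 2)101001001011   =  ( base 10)2635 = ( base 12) 1637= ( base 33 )2ds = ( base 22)59h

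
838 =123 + 715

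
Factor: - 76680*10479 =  - 803529720=- 2^3*3^4*5^1*7^1*71^1*499^1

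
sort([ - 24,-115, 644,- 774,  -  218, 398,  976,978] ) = [ - 774, - 218, - 115,-24 , 398,644, 976,978]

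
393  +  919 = 1312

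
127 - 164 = - 37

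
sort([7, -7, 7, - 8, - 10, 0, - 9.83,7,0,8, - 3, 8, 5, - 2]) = [ -10, - 9.83, - 8, - 7 , - 3, - 2,0, 0,5, 7, 7,7, 8, 8]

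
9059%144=131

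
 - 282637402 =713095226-995732628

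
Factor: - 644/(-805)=2^2*5^(-1 ) =4/5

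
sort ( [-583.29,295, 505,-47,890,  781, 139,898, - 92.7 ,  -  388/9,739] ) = [ - 583.29 , -92.7,  -  47, - 388/9,139,  295,505,739,781, 890,898]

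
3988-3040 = 948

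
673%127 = 38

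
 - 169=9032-9201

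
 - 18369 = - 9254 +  - 9115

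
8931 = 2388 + 6543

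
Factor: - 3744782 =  - 2^1 * 97^2*199^1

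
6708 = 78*86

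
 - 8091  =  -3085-5006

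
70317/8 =8789 + 5/8=8789.62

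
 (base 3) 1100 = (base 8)44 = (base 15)26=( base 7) 51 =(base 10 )36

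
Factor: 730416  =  2^4*3^1*15217^1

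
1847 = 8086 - 6239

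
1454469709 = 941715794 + 512753915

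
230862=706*327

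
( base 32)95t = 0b10010010111101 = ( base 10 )9405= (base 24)G7L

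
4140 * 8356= 34593840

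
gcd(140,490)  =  70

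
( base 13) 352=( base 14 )2D0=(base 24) nm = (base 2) 1000111110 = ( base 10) 574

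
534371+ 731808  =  1266179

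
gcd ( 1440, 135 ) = 45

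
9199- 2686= 6513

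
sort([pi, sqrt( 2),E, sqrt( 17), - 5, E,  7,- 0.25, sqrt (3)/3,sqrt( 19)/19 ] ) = [ -5, - 0.25, sqrt(19) /19, sqrt( 3)/3, sqrt(2),E,E, pi,  sqrt(17),7]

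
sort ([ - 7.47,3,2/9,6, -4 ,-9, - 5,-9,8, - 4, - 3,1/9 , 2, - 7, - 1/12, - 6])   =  [  -  9, - 9, - 7.47, - 7, - 6, - 5, - 4, - 4,- 3, - 1/12,1/9, 2/9,2,3,6,8]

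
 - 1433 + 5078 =3645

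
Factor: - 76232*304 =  - 2^7*13^1*19^1*733^1=- 23174528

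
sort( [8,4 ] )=[4,8] 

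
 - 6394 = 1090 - 7484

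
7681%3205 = 1271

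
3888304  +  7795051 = 11683355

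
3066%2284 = 782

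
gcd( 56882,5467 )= 7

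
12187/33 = 12187/33= 369.30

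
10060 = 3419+6641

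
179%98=81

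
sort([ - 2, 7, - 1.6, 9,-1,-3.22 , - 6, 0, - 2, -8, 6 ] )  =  [- 8,- 6, - 3.22, - 2,-2 , - 1.6, -1, 0,6,7, 9]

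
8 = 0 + 8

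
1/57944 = 1/57944 = 0.00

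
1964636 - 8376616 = - 6411980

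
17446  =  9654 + 7792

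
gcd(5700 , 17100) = 5700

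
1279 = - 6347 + 7626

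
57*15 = 855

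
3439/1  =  3439 = 3439.00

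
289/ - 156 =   -  289/156 = - 1.85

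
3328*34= 113152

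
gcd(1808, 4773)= 1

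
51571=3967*13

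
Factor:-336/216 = - 14/9= -  2^1*3^(  -  2)*7^1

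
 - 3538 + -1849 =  - 5387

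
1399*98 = 137102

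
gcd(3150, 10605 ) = 105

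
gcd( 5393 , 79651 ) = 1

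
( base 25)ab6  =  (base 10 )6531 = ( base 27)8PO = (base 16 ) 1983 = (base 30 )77l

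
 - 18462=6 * ( - 3077)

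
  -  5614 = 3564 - 9178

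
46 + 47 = 93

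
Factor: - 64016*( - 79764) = 5106172224 = 2^6*3^1*17^2*23^1*4001^1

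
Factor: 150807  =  3^1*17^1*2957^1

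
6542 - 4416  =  2126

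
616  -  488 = 128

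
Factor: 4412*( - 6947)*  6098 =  - 186904700072 =- 2^3*1103^1*3049^1*  6947^1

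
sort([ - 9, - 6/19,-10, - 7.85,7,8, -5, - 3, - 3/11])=[ - 10,-9, - 7.85,  -  5, - 3, - 6/19,- 3/11,7,8]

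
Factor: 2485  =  5^1 *7^1*71^1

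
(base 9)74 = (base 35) 1W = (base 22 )31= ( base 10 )67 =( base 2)1000011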